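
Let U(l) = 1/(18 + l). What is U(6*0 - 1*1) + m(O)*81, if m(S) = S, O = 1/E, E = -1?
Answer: -1376/17 ≈ -80.941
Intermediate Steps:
O = -1 (O = 1/(-1) = -1)
U(6*0 - 1*1) + m(O)*81 = 1/(18 + (6*0 - 1*1)) - 1*81 = 1/(18 + (0 - 1)) - 81 = 1/(18 - 1) - 81 = 1/17 - 81 = -1376/17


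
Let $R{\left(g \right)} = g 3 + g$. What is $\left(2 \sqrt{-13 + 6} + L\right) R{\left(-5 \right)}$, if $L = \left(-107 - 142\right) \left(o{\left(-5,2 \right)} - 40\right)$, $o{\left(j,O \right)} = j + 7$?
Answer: $-189240 - 40 i \sqrt{7} \approx -1.8924 \cdot 10^{5} - 105.83 i$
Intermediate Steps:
$o{\left(j,O \right)} = 7 + j$
$R{\left(g \right)} = 4 g$ ($R{\left(g \right)} = 3 g + g = 4 g$)
$L = 9462$ ($L = \left(-107 - 142\right) \left(\left(7 - 5\right) - 40\right) = - 249 \left(2 - 40\right) = \left(-249\right) \left(-38\right) = 9462$)
$\left(2 \sqrt{-13 + 6} + L\right) R{\left(-5 \right)} = \left(2 \sqrt{-13 + 6} + 9462\right) 4 \left(-5\right) = \left(2 \sqrt{-7} + 9462\right) \left(-20\right) = \left(2 i \sqrt{7} + 9462\right) \left(-20\right) = \left(9462 + 2 i \sqrt{7}\right) \left(-20\right) = -189240 - 40 i \sqrt{7}$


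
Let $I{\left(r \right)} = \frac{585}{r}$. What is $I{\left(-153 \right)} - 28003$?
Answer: $- \frac{476116}{17} \approx -28007.0$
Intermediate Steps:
$I{\left(-153 \right)} - 28003 = \frac{585}{-153} - 28003 = 585 \left(- \frac{1}{153}\right) - 28003 = - \frac{65}{17} - 28003 = - \frac{476116}{17}$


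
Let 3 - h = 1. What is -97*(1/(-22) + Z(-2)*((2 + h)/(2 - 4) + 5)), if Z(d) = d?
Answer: 12901/22 ≈ 586.41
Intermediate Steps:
h = 2 (h = 3 - 1*1 = 3 - 1 = 2)
-97*(1/(-22) + Z(-2)*((2 + h)/(2 - 4) + 5)) = -97*(1/(-22) - 2*((2 + 2)/(2 - 4) + 5)) = -97*(-1/22 - 2*(4/(-2) + 5)) = -97*(-1/22 - 2*(4*(-1/2) + 5)) = -97*(-1/22 - 2*(-2 + 5)) = -97*(-1/22 - 2*3) = -97*(-1/22 - 6) = -97*(-133/22) = 12901/22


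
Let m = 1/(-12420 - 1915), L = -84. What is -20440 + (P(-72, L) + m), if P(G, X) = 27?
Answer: -292620356/14335 ≈ -20413.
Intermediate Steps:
m = -1/14335 (m = 1/(-14335) = -1/14335 ≈ -6.9759e-5)
-20440 + (P(-72, L) + m) = -20440 + (27 - 1/14335) = -20440 + 387044/14335 = -292620356/14335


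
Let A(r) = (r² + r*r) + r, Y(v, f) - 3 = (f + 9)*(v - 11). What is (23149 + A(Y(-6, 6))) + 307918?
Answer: 457823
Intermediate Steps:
Y(v, f) = 3 + (-11 + v)*(9 + f) (Y(v, f) = 3 + (f + 9)*(v - 11) = 3 + (9 + f)*(-11 + v) = 3 + (-11 + v)*(9 + f))
A(r) = r + 2*r² (A(r) = (r² + r²) + r = 2*r² + r = r + 2*r²)
(23149 + A(Y(-6, 6))) + 307918 = (23149 + (-96 - 11*6 + 9*(-6) + 6*(-6))*(1 + 2*(-96 - 11*6 + 9*(-6) + 6*(-6)))) + 307918 = (23149 + (-96 - 66 - 54 - 36)*(1 + 2*(-96 - 66 - 54 - 36))) + 307918 = (23149 - 252*(1 + 2*(-252))) + 307918 = (23149 - 252*(1 - 504)) + 307918 = (23149 - 252*(-503)) + 307918 = (23149 + 126756) + 307918 = 149905 + 307918 = 457823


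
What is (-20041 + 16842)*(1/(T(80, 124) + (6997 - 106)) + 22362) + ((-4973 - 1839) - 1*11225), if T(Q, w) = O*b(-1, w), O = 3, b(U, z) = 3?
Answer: -493723120699/6900 ≈ -7.1554e+7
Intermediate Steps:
T(Q, w) = 9 (T(Q, w) = 3*3 = 9)
(-20041 + 16842)*(1/(T(80, 124) + (6997 - 106)) + 22362) + ((-4973 - 1839) - 1*11225) = (-20041 + 16842)*(1/(9 + (6997 - 106)) + 22362) + ((-4973 - 1839) - 1*11225) = -3199*(1/(9 + 6891) + 22362) + (-6812 - 11225) = -3199*(1/6900 + 22362) - 18037 = -3199*154297801/6900 - 18037 = -493598665399/6900 - 18037 = -493723120699/6900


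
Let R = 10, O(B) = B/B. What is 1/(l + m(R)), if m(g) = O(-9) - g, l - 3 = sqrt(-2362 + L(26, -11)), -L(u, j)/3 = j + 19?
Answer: -3/1211 - I*sqrt(2386)/2422 ≈ -0.0024773 - 0.020168*I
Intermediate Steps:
L(u, j) = -57 - 3*j (L(u, j) = -3*(j + 19) = -3*(19 + j) = -57 - 3*j)
O(B) = 1
l = 3 + I*sqrt(2386) (l = 3 + sqrt(-2362 + (-57 - 3*(-11))) = 3 + sqrt(-2362 + (-57 + 33)) = 3 + sqrt(-2362 - 24) = 3 + sqrt(-2386) = 3 + I*sqrt(2386) ≈ 3.0 + 48.847*I)
m(g) = 1 - g
1/(l + m(R)) = 1/((3 + I*sqrt(2386)) + (1 - 1*10)) = 1/((3 + I*sqrt(2386)) + (1 - 10)) = 1/((3 + I*sqrt(2386)) - 9) = 1/(-6 + I*sqrt(2386))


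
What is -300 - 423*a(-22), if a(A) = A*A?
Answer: -205032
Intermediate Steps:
a(A) = A**2
-300 - 423*a(-22) = -300 - 423*(-22)**2 = -300 - 423*484 = -300 - 204732 = -205032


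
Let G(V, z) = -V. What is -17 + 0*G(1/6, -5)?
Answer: -17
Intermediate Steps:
-17 + 0*G(1/6, -5) = -17 + 0*(-1/6) = -17 + 0*(-1*⅙) = -17 + 0*(-⅙) = -17 + 0 = -17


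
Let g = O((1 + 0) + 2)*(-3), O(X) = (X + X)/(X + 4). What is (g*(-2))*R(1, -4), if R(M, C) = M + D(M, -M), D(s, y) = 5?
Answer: 216/7 ≈ 30.857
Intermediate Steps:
R(M, C) = 5 + M (R(M, C) = M + 5 = 5 + M)
O(X) = 2*X/(4 + X) (O(X) = (2*X)/(4 + X) = 2*X/(4 + X))
g = -18/7 (g = (2*((1 + 0) + 2)/(4 + ((1 + 0) + 2)))*(-3) = (2*(1 + 2)/(4 + (1 + 2)))*(-3) = (2*3/(4 + 3))*(-3) = (2*3/7)*(-3) = (2*3*(⅐))*(-3) = (6/7)*(-3) = -18/7 ≈ -2.5714)
(g*(-2))*R(1, -4) = (-18/7*(-2))*(5 + 1) = (36/7)*6 = 216/7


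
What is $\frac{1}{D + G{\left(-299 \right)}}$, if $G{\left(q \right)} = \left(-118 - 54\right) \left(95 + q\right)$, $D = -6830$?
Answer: $\frac{1}{28258} \approx 3.5388 \cdot 10^{-5}$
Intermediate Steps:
$G{\left(q \right)} = -16340 - 172 q$ ($G{\left(q \right)} = - 172 \left(95 + q\right) = -16340 - 172 q$)
$\frac{1}{D + G{\left(-299 \right)}} = \frac{1}{-6830 - -35088} = \frac{1}{-6830 + \left(-16340 + 51428\right)} = \frac{1}{-6830 + 35088} = \frac{1}{28258}$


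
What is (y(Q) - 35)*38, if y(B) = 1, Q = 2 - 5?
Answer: -1292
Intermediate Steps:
Q = -3
(y(Q) - 35)*38 = (1 - 35)*38 = -34*38 = -1292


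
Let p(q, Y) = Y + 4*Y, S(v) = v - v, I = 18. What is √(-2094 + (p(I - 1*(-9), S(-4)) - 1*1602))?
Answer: 4*I*√231 ≈ 60.795*I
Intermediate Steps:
S(v) = 0
p(q, Y) = 5*Y
√(-2094 + (p(I - 1*(-9), S(-4)) - 1*1602)) = √(-2094 + (5*0 - 1*1602)) = √(-2094 + (0 - 1602)) = √(-2094 - 1602) = √(-3696) = 4*I*√231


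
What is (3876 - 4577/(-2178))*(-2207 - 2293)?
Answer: -2111626250/121 ≈ -1.7451e+7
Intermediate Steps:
(3876 - 4577/(-2178))*(-2207 - 2293) = (3876 - 4577*(-1/2178))*(-4500) = (3876 + 4577/2178)*(-4500) = (8446505/2178)*(-4500) = -2111626250/121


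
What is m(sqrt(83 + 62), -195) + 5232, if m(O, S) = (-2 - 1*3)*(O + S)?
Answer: 6207 - 5*sqrt(145) ≈ 6146.8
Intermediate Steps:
m(O, S) = -5*O - 5*S (m(O, S) = (-2 - 3)*(O + S) = -5*(O + S) = -5*O - 5*S)
m(sqrt(83 + 62), -195) + 5232 = (-5*sqrt(83 + 62) - 5*(-195)) + 5232 = (-5*sqrt(145) + 975) + 5232 = (975 - 5*sqrt(145)) + 5232 = 6207 - 5*sqrt(145)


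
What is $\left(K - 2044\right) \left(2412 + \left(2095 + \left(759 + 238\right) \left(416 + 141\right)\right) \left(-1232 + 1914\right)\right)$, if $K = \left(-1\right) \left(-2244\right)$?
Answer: $76033116000$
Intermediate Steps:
$K = 2244$
$\left(K - 2044\right) \left(2412 + \left(2095 + \left(759 + 238\right) \left(416 + 141\right)\right) \left(-1232 + 1914\right)\right) = \left(2244 - 2044\right) \left(2412 + \left(2095 + \left(759 + 238\right) \left(416 + 141\right)\right) \left(-1232 + 1914\right)\right) = 200 \left(2412 + \left(2095 + 997 \cdot 557\right) 682\right) = 200 \left(2412 + \left(2095 + 555329\right) 682\right) = 200 \left(2412 + 557424 \cdot 682\right) = 200 \left(2412 + 380163168\right) = 200 \cdot 380165580 = 76033116000$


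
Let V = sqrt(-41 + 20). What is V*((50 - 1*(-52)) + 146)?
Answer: 248*I*sqrt(21) ≈ 1136.5*I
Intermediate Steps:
V = I*sqrt(21) (V = sqrt(-21) = I*sqrt(21) ≈ 4.5826*I)
V*((50 - 1*(-52)) + 146) = (I*sqrt(21))*((50 - 1*(-52)) + 146) = (I*sqrt(21))*((50 + 52) + 146) = (I*sqrt(21))*(102 + 146) = (I*sqrt(21))*248 = 248*I*sqrt(21)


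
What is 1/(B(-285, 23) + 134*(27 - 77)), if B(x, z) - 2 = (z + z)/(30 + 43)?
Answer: -73/488908 ≈ -0.00014931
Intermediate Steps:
B(x, z) = 2 + 2*z/73 (B(x, z) = 2 + (z + z)/(30 + 43) = 2 + (2*z)/73 = 2 + (2*z)*(1/73) = 2 + 2*z/73)
1/(B(-285, 23) + 134*(27 - 77)) = 1/((2 + (2/73)*23) + 134*(27 - 77)) = 1/((2 + 46/73) + 134*(-50)) = 1/(192/73 - 6700) = 1/(-488908/73) = -73/488908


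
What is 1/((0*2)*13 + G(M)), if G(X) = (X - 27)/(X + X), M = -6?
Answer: 4/11 ≈ 0.36364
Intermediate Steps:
G(X) = (-27 + X)/(2*X) (G(X) = (-27 + X)/((2*X)) = (-27 + X)*(1/(2*X)) = (-27 + X)/(2*X))
1/((0*2)*13 + G(M)) = 1/((0*2)*13 + (½)*(-27 - 6)/(-6)) = 1/(0*13 + (½)*(-⅙)*(-33)) = 1/(0 + 11/4) = 1/(11/4) = 4/11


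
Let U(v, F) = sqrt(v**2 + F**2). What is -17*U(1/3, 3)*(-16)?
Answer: 272*sqrt(82)/3 ≈ 821.02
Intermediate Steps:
U(v, F) = sqrt(F**2 + v**2)
-17*U(1/3, 3)*(-16) = -17*sqrt(3**2 + (1/3)**2)*(-16) = -17*sqrt(9 + (1/3)**2)*(-16) = -17*sqrt(9 + 1/9)*(-16) = -17*sqrt(82)/3*(-16) = 272*sqrt(82)/3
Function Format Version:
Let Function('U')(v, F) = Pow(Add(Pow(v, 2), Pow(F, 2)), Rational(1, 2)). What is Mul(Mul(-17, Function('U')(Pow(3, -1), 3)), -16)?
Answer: Mul(Rational(272, 3), Pow(82, Rational(1, 2))) ≈ 821.02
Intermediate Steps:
Function('U')(v, F) = Pow(Add(Pow(F, 2), Pow(v, 2)), Rational(1, 2))
Mul(Mul(-17, Function('U')(Pow(3, -1), 3)), -16) = Mul(Mul(-17, Pow(Add(Pow(3, 2), Pow(Pow(3, -1), 2)), Rational(1, 2))), -16) = Mul(Mul(-17, Pow(Add(9, Pow(Rational(1, 3), 2)), Rational(1, 2))), -16) = Mul(Mul(-17, Pow(Add(9, Rational(1, 9)), Rational(1, 2))), -16) = Mul(Mul(-17, Pow(Rational(82, 9), Rational(1, 2))), -16) = Mul(Mul(-17, Mul(Rational(1, 3), Pow(82, Rational(1, 2)))), -16) = Mul(Mul(Rational(-17, 3), Pow(82, Rational(1, 2))), -16) = Mul(Rational(272, 3), Pow(82, Rational(1, 2)))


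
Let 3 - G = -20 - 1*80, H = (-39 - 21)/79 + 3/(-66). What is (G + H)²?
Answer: 31547088225/3020644 ≈ 10444.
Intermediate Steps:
H = -1399/1738 (H = -60*1/79 + 3*(-1/66) = -60/79 - 1/22 = -1399/1738 ≈ -0.80495)
G = 103 (G = 3 - (-20 - 1*80) = 3 - (-20 - 80) = 3 - 1*(-100) = 3 + 100 = 103)
(G + H)² = (103 - 1399/1738)² = (177615/1738)² = 31547088225/3020644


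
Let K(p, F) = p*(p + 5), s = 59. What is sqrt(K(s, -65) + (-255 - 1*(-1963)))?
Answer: 2*sqrt(1371) ≈ 74.054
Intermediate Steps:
K(p, F) = p*(5 + p)
sqrt(K(s, -65) + (-255 - 1*(-1963))) = sqrt(59*(5 + 59) + (-255 - 1*(-1963))) = sqrt(59*64 + (-255 + 1963)) = sqrt(3776 + 1708) = sqrt(5484) = 2*sqrt(1371)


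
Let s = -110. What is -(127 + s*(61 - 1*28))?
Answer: 3503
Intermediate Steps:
-(127 + s*(61 - 1*28)) = -(127 - 110*(61 - 1*28)) = -(127 - 110*(61 - 28)) = -(127 - 110*33) = -(127 - 3630) = -1*(-3503) = 3503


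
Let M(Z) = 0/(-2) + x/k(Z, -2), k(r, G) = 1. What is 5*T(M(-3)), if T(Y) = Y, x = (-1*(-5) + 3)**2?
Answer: 320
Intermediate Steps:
x = 64 (x = (5 + 3)**2 = 8**2 = 64)
M(Z) = 64 (M(Z) = 0/(-2) + 64/1 = 0*(-1/2) + 64*1 = 0 + 64 = 64)
5*T(M(-3)) = 5*64 = 320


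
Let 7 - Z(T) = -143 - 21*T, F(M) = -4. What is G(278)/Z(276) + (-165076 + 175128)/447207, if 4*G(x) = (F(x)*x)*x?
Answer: -5750362766/443182137 ≈ -12.975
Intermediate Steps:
G(x) = -x² (G(x) = ((-4*x)*x)/4 = (-4*x²)/4 = -x²)
Z(T) = 150 + 21*T (Z(T) = 7 - (-143 - 21*T) = 7 + (143 + 21*T) = 150 + 21*T)
G(278)/Z(276) + (-165076 + 175128)/447207 = (-1*278²)/(150 + 21*276) + (-165076 + 175128)/447207 = (-1*77284)/(150 + 5796) + 10052*(1/447207) = -77284/5946 + 10052/447207 = -77284*1/5946 + 10052/447207 = -38642/2973 + 10052/447207 = -5750362766/443182137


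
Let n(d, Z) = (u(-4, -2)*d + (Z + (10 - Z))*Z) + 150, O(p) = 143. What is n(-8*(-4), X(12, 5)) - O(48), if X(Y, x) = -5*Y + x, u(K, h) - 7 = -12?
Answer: -703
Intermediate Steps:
u(K, h) = -5 (u(K, h) = 7 - 12 = -5)
X(Y, x) = x - 5*Y
n(d, Z) = 150 - 5*d + 10*Z (n(d, Z) = (-5*d + (Z + (10 - Z))*Z) + 150 = (-5*d + 10*Z) + 150 = 150 - 5*d + 10*Z)
n(-8*(-4), X(12, 5)) - O(48) = (150 - (-40)*(-4) + 10*(5 - 5*12)) - 1*143 = (150 - 5*32 + 10*(5 - 60)) - 143 = (150 - 160 + 10*(-55)) - 143 = (150 - 160 - 550) - 143 = -560 - 143 = -703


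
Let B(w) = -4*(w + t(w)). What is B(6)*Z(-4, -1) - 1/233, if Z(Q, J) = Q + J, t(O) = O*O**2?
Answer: 1034519/233 ≈ 4440.0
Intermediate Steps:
t(O) = O**3
Z(Q, J) = J + Q
B(w) = -4*w - 4*w**3 (B(w) = -4*(w + w**3) = -4*w - 4*w**3)
B(6)*Z(-4, -1) - 1/233 = (4*6*(-1 - 1*6**2))*(-1 - 4) - 1/233 = (4*6*(-1 - 1*36))*(-5) - 1*1/233 = (4*6*(-1 - 36))*(-5) - 1/233 = (4*6*(-37))*(-5) - 1/233 = -888*(-5) - 1/233 = 4440 - 1/233 = 1034519/233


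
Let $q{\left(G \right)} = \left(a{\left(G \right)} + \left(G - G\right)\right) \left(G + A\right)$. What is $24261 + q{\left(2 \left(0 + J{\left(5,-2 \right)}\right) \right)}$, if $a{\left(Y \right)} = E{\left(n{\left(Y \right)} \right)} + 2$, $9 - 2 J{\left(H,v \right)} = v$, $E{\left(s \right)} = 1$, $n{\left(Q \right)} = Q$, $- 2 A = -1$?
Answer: $\frac{48591}{2} \approx 24296.0$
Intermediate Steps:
$A = \frac{1}{2}$ ($A = \left(- \frac{1}{2}\right) \left(-1\right) = \frac{1}{2} \approx 0.5$)
$J{\left(H,v \right)} = \frac{9}{2} - \frac{v}{2}$
$a{\left(Y \right)} = 3$ ($a{\left(Y \right)} = 1 + 2 = 3$)
$q{\left(G \right)} = \frac{3}{2} + 3 G$ ($q{\left(G \right)} = \left(3 + \left(G - G\right)\right) \left(G + \frac{1}{2}\right) = \left(3 + 0\right) \left(\frac{1}{2} + G\right) = 3 \left(\frac{1}{2} + G\right) = \frac{3}{2} + 3 G$)
$24261 + q{\left(2 \left(0 + J{\left(5,-2 \right)}\right) \right)} = 24261 + \left(\frac{3}{2} + 3 \cdot 2 \left(0 + \left(\frac{9}{2} - -1\right)\right)\right) = 24261 + \left(\frac{3}{2} + 3 \cdot 2 \left(0 + \left(\frac{9}{2} + 1\right)\right)\right) = 24261 + \left(\frac{3}{2} + 3 \cdot 2 \left(0 + \frac{11}{2}\right)\right) = 24261 + \left(\frac{3}{2} + 3 \cdot 2 \cdot \frac{11}{2}\right) = 24261 + \left(\frac{3}{2} + 3 \cdot 11\right) = 24261 + \left(\frac{3}{2} + 33\right) = 24261 + \frac{69}{2} = \frac{48591}{2}$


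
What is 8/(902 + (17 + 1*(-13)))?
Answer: 4/453 ≈ 0.0088300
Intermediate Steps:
8/(902 + (17 + 1*(-13))) = 8/(902 + (17 - 13)) = 8/(902 + 4) = 8/906 = (1/906)*8 = 4/453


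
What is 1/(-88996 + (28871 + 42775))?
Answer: -1/17350 ≈ -5.7637e-5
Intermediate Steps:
1/(-88996 + (28871 + 42775)) = 1/(-88996 + 71646) = 1/(-17350) = -1/17350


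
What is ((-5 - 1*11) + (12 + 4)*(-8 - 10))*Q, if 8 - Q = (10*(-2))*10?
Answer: -63232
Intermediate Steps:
Q = 208 (Q = 8 - 10*(-2)*10 = 8 - (-20)*10 = 8 - 1*(-200) = 8 + 200 = 208)
((-5 - 1*11) + (12 + 4)*(-8 - 10))*Q = ((-5 - 1*11) + (12 + 4)*(-8 - 10))*208 = ((-5 - 11) + 16*(-18))*208 = (-16 - 288)*208 = -304*208 = -63232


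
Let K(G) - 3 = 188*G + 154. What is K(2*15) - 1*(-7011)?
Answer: 12808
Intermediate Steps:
K(G) = 157 + 188*G (K(G) = 3 + (188*G + 154) = 3 + (154 + 188*G) = 157 + 188*G)
K(2*15) - 1*(-7011) = (157 + 188*(2*15)) - 1*(-7011) = (157 + 188*30) + 7011 = (157 + 5640) + 7011 = 5797 + 7011 = 12808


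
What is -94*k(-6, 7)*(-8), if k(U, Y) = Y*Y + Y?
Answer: 42112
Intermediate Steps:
k(U, Y) = Y + Y² (k(U, Y) = Y² + Y = Y + Y²)
-94*k(-6, 7)*(-8) = -658*(1 + 7)*(-8) = -658*8*(-8) = -94*56*(-8) = -5264*(-8) = 42112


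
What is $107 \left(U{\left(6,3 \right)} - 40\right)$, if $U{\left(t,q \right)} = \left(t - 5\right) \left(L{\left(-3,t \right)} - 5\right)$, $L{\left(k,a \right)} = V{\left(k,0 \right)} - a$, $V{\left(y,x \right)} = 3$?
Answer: $-5136$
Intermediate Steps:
$L{\left(k,a \right)} = 3 - a$
$U{\left(t,q \right)} = \left(-5 + t\right) \left(-2 - t\right)$ ($U{\left(t,q \right)} = \left(t - 5\right) \left(\left(3 - t\right) - 5\right) = \left(-5 + t\right) \left(-2 - t\right)$)
$107 \left(U{\left(6,3 \right)} - 40\right) = 107 \left(\left(10 - 6 \left(-3 + 6\right)\right) - 40\right) = 107 \left(\left(10 - 6 \cdot 3\right) + \left(\left(\left(14 - -1\right) - 41\right) - 14\right)\right) = 107 \left(\left(10 - 18\right) + \left(\left(\left(14 + 1\right) - 41\right) - 14\right)\right) = 107 \left(-8 + \left(\left(15 - 41\right) - 14\right)\right) = 107 \left(-8 - 40\right) = 107 \left(-48\right) = -5136$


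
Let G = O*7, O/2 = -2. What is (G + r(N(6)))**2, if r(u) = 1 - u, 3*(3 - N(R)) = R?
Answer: 784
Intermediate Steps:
N(R) = 3 - R/3
O = -4 (O = 2*(-2) = -4)
G = -28 (G = -4*7 = -28)
(G + r(N(6)))**2 = (-28 + (1 - (3 - 1/3*6)))**2 = (-28 + (1 - (3 - 2)))**2 = (-28 + (1 - 1*1))**2 = (-28 + (1 - 1))**2 = (-28 + 0)**2 = (-28)**2 = 784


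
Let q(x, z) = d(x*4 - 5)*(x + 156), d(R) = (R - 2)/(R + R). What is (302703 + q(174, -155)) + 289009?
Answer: 408986677/691 ≈ 5.9188e+5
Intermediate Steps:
d(R) = (-2 + R)/(2*R) (d(R) = (-2 + R)/((2*R)) = (-2 + R)*(1/(2*R)) = (-2 + R)/(2*R))
q(x, z) = (-7 + 4*x)*(156 + x)/(2*(-5 + 4*x)) (q(x, z) = ((-2 + (x*4 - 5))/(2*(x*4 - 5)))*(x + 156) = ((-2 + (4*x - 5))/(2*(4*x - 5)))*(156 + x) = ((-2 + (-5 + 4*x))/(2*(-5 + 4*x)))*(156 + x) = ((-7 + 4*x)/(2*(-5 + 4*x)))*(156 + x) = (-7 + 4*x)*(156 + x)/(2*(-5 + 4*x)))
(302703 + q(174, -155)) + 289009 = (302703 + (-7 + 4*174)*(156 + 174)/(2*(-5 + 4*174))) + 289009 = (302703 + (1/2)*(-7 + 696)*330/(-5 + 696)) + 289009 = (302703 + (1/2)*689*330/691) + 289009 = (302703 + (1/2)*(1/691)*689*330) + 289009 = (302703 + 113685/691) + 289009 = 209281458/691 + 289009 = 408986677/691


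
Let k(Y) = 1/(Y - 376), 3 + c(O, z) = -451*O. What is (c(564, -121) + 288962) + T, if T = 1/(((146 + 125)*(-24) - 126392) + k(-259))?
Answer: 2919436105160/84388961 ≈ 34595.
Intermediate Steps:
c(O, z) = -3 - 451*O
k(Y) = 1/(-376 + Y)
T = -635/84388961 (T = 1/(((146 + 125)*(-24) - 126392) + 1/(-376 - 259)) = 1/((271*(-24) - 126392) + 1/(-635)) = 1/((-6504 - 126392) - 1/635) = 1/(-132896 - 1/635) = 1/(-84388961/635) = -635/84388961 ≈ -7.5247e-6)
(c(564, -121) + 288962) + T = ((-3 - 451*564) + 288962) - 635/84388961 = ((-3 - 254364) + 288962) - 635/84388961 = (-254367 + 288962) - 635/84388961 = 34595 - 635/84388961 = 2919436105160/84388961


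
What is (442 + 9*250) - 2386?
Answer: 306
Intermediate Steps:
(442 + 9*250) - 2386 = (442 + 2250) - 2386 = 2692 - 2386 = 306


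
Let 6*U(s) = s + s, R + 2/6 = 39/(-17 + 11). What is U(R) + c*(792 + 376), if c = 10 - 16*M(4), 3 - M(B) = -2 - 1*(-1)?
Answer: -1135337/18 ≈ -63074.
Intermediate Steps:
R = -41/6 (R = -⅓ + 39/(-17 + 11) = -⅓ + 39/(-6) = -⅓ + 39*(-⅙) = -⅓ - 13/2 = -41/6 ≈ -6.8333)
M(B) = 4 (M(B) = 3 - (-2 - 1*(-1)) = 3 - (-2 + 1) = 3 - 1*(-1) = 3 + 1 = 4)
c = -54 (c = 10 - 16*4 = 10 - 64 = -54)
U(s) = s/3 (U(s) = (s + s)/6 = (2*s)/6 = s/3)
U(R) + c*(792 + 376) = (⅓)*(-41/6) - 54*(792 + 376) = -41/18 - 54*1168 = -41/18 - 63072 = -1135337/18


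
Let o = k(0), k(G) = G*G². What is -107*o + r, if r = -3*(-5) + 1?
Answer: 16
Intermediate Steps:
k(G) = G³
o = 0 (o = 0³ = 0)
r = 16 (r = 15 + 1 = 16)
-107*o + r = -107*0 + 16 = 0 + 16 = 16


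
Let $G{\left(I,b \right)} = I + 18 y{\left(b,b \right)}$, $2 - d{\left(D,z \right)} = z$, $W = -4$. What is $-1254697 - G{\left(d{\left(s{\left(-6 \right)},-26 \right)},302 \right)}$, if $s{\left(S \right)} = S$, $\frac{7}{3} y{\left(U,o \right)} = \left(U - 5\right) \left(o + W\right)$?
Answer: $- \frac{13562399}{7} \approx -1.9375 \cdot 10^{6}$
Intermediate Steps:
$y{\left(U,o \right)} = \frac{3 \left(-5 + U\right) \left(-4 + o\right)}{7}$ ($y{\left(U,o \right)} = \frac{3 \left(U - 5\right) \left(o - 4\right)}{7} = \frac{3 \left(-5 + U\right) \left(-4 + o\right)}{7}$)
$d{\left(D,z \right)} = 2 - z$
$G{\left(I,b \right)} = \frac{1080}{7} + I - \frac{486 b}{7} + \frac{54 b^{2}}{7}$ ($G{\left(I,b \right)} = I + 18 \left(\frac{60}{7} - \frac{15 b}{7} - \frac{12 b}{7} + \frac{3 b b}{7}\right) = I + 18 \left(\frac{60}{7} - \frac{15 b}{7} - \frac{12 b}{7} + \frac{3 b^{2}}{7}\right) = I + 18 \left(\frac{60}{7} - \frac{27 b}{7} + \frac{3 b^{2}}{7}\right) = I + \left(\frac{1080}{7} - \frac{486 b}{7} + \frac{54 b^{2}}{7}\right) = \frac{1080}{7} + I - \frac{486 b}{7} + \frac{54 b^{2}}{7}$)
$-1254697 - G{\left(d{\left(s{\left(-6 \right)},-26 \right)},302 \right)} = -1254697 - \left(\frac{1080}{7} + \left(2 - -26\right) - \frac{146772}{7} + \frac{54 \cdot 302^{2}}{7}\right) = -1254697 - \left(\frac{1080}{7} + \left(2 + 26\right) - \frac{146772}{7} + \frac{54}{7} \cdot 91204\right) = -1254697 - \left(\frac{1080}{7} + 28 - \frac{146772}{7} + \frac{4925016}{7}\right) = -1254697 - \frac{4779520}{7} = - \frac{13562399}{7}$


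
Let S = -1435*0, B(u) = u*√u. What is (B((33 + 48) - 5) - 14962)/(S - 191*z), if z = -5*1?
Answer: -14962/955 + 152*√19/955 ≈ -14.973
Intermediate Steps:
z = -5
B(u) = u^(3/2)
S = 0
(B((33 + 48) - 5) - 14962)/(S - 191*z) = (((33 + 48) - 5)^(3/2) - 14962)/(0 - 191*(-5)) = ((81 - 5)^(3/2) - 14962)/(0 + 955) = (76^(3/2) - 14962)/955 = (152*√19 - 14962)*(1/955) = (-14962 + 152*√19)*(1/955) = -14962/955 + 152*√19/955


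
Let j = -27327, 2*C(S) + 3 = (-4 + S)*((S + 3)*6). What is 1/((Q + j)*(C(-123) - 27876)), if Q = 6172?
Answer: -2/754916175 ≈ -2.6493e-9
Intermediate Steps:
C(S) = -3/2 + (-4 + S)*(18 + 6*S)/2 (C(S) = -3/2 + ((-4 + S)*((S + 3)*6))/2 = -3/2 + ((-4 + S)*((3 + S)*6))/2 = -3/2 + ((-4 + S)*(18 + 6*S))/2 = -3/2 + (-4 + S)*(18 + 6*S)/2)
1/((Q + j)*(C(-123) - 27876)) = 1/((6172 - 27327)*((-75/2 - 3*(-123) + 3*(-123)²) - 27876)) = 1/(-21155*((-75/2 + 369 + 3*15129) - 27876)) = 1/(-21155*((-75/2 + 369 + 45387) - 27876)) = 1/(-21155*(91437/2 - 27876)) = 1/(-21155*35685/2) = 1/(-754916175/2) = -2/754916175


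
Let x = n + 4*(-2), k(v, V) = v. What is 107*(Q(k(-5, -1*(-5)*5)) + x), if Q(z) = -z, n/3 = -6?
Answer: -2247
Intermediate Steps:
n = -18 (n = 3*(-6) = -18)
x = -26 (x = -18 + 4*(-2) = -18 - 8 = -26)
107*(Q(k(-5, -1*(-5)*5)) + x) = 107*(-1*(-5) - 26) = 107*(5 - 26) = 107*(-21) = -2247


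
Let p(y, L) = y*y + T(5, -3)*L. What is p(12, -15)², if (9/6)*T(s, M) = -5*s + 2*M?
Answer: 206116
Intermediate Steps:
T(s, M) = -10*s/3 + 4*M/3 (T(s, M) = 2*(-5*s + 2*M)/3 = -10*s/3 + 4*M/3)
p(y, L) = y² - 62*L/3 (p(y, L) = y*y + (-10/3*5 + (4/3)*(-3))*L = y² + (-50/3 - 4)*L = y² - 62*L/3)
p(12, -15)² = (12² - 62/3*(-15))² = (144 + 310)² = 454² = 206116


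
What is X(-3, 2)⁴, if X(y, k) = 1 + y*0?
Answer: 1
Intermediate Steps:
X(y, k) = 1 (X(y, k) = 1 + 0 = 1)
X(-3, 2)⁴ = 1⁴ = 1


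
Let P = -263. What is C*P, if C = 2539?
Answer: -667757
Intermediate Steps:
C*P = 2539*(-263) = -667757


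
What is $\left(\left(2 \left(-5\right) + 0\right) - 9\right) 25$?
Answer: $-475$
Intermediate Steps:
$\left(\left(2 \left(-5\right) + 0\right) - 9\right) 25 = \left(\left(-10 + 0\right) - 9\right) 25 = \left(-10 - 9\right) 25 = \left(-19\right) 25 = -475$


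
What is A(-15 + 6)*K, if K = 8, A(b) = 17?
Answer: 136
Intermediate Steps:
A(-15 + 6)*K = 17*8 = 136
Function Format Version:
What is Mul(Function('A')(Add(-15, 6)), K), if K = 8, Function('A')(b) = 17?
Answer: 136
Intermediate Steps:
Mul(Function('A')(Add(-15, 6)), K) = Mul(17, 8) = 136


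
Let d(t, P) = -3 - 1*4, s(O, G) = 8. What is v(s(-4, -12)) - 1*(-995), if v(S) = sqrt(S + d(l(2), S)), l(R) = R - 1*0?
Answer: 996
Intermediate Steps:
l(R) = R (l(R) = R + 0 = R)
d(t, P) = -7 (d(t, P) = -3 - 4 = -7)
v(S) = sqrt(-7 + S) (v(S) = sqrt(S - 7) = sqrt(-7 + S))
v(s(-4, -12)) - 1*(-995) = sqrt(-7 + 8) - 1*(-995) = sqrt(1) + 995 = 1 + 995 = 996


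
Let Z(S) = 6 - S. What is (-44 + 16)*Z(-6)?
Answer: -336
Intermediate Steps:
(-44 + 16)*Z(-6) = (-44 + 16)*(6 - 1*(-6)) = -28*(6 + 6) = -28*12 = -336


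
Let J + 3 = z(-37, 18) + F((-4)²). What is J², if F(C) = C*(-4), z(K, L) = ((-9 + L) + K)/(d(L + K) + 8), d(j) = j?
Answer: 502681/121 ≈ 4154.4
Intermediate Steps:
z(K, L) = (-9 + K + L)/(8 + K + L) (z(K, L) = ((-9 + L) + K)/((L + K) + 8) = (-9 + K + L)/((K + L) + 8) = (-9 + K + L)/(8 + K + L))
F(C) = -4*C
J = -709/11 (J = -3 + ((-9 - 37 + 18)/(8 - 37 + 18) - 4*(-4)²) = -3 + (-28/(-11) - 4*16) = -3 + (-1/11*(-28) - 64) = -3 + (28/11 - 64) = -3 - 676/11 = -709/11 ≈ -64.455)
J² = (-709/11)² = 502681/121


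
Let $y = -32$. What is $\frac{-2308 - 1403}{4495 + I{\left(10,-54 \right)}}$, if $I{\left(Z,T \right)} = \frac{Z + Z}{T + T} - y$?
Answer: $- \frac{100197}{122224} \approx -0.81978$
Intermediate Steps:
$I{\left(Z,T \right)} = 32 + \frac{Z}{T}$ ($I{\left(Z,T \right)} = \frac{Z + Z}{T + T} - -32 = \frac{2 Z}{2 T} + 32 = 2 Z \frac{1}{2 T} + 32 = \frac{Z}{T} + 32 = 32 + \frac{Z}{T}$)
$\frac{-2308 - 1403}{4495 + I{\left(10,-54 \right)}} = \frac{-2308 - 1403}{4495 + \left(32 + \frac{10}{-54}\right)} = - \frac{3711}{4495 + \left(32 + 10 \left(- \frac{1}{54}\right)\right)} = - \frac{3711}{4495 + \left(32 - \frac{5}{27}\right)} = - \frac{3711}{4495 + \frac{859}{27}} = - \frac{3711}{\frac{122224}{27}} = \left(-3711\right) \frac{27}{122224} = - \frac{100197}{122224}$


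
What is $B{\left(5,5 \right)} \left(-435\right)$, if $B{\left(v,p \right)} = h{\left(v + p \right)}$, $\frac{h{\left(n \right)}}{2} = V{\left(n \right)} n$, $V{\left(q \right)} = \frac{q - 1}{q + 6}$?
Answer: $- \frac{19575}{4} \approx -4893.8$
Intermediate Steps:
$V{\left(q \right)} = \frac{-1 + q}{6 + q}$
$h{\left(n \right)} = \frac{2 n \left(-1 + n\right)}{6 + n}$ ($h{\left(n \right)} = 2 \frac{-1 + n}{6 + n} n = 2 \frac{n \left(-1 + n\right)}{6 + n} = \frac{2 n \left(-1 + n\right)}{6 + n}$)
$B{\left(v,p \right)} = \frac{2 \left(p + v\right) \left(-1 + p + v\right)}{6 + p + v}$ ($B{\left(v,p \right)} = \frac{2 \left(v + p\right) \left(-1 + \left(v + p\right)\right)}{6 + \left(v + p\right)} = \frac{2 \left(p + v\right) \left(-1 + \left(p + v\right)\right)}{6 + \left(p + v\right)} = \frac{2 \left(p + v\right) \left(-1 + p + v\right)}{6 + p + v}$)
$B{\left(5,5 \right)} \left(-435\right) = \frac{2 \left(5 + 5\right) \left(-1 + 5 + 5\right)}{6 + 5 + 5} \left(-435\right) = 2 \cdot \frac{1}{16} \cdot 10 \cdot 9 \left(-435\right) = \frac{45}{4} \left(-435\right) = - \frac{19575}{4}$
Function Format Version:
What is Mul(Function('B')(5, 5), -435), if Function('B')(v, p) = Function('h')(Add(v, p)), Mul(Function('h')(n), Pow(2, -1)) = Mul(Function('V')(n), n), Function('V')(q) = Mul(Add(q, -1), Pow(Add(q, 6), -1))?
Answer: Rational(-19575, 4) ≈ -4893.8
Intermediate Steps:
Function('V')(q) = Mul(Pow(Add(6, q), -1), Add(-1, q)) (Function('V')(q) = Mul(Add(-1, q), Pow(Add(6, q), -1)) = Mul(Pow(Add(6, q), -1), Add(-1, q)))
Function('h')(n) = Mul(2, n, Pow(Add(6, n), -1), Add(-1, n)) (Function('h')(n) = Mul(2, Mul(Mul(Pow(Add(6, n), -1), Add(-1, n)), n)) = Mul(2, Mul(n, Pow(Add(6, n), -1), Add(-1, n))) = Mul(2, n, Pow(Add(6, n), -1), Add(-1, n)))
Function('B')(v, p) = Mul(2, Pow(Add(6, p, v), -1), Add(p, v), Add(-1, p, v)) (Function('B')(v, p) = Mul(2, Add(v, p), Pow(Add(6, Add(v, p)), -1), Add(-1, Add(v, p))) = Mul(2, Add(p, v), Pow(Add(6, Add(p, v)), -1), Add(-1, Add(p, v))) = Mul(2, Add(p, v), Pow(Add(6, p, v), -1), Add(-1, p, v)) = Mul(2, Pow(Add(6, p, v), -1), Add(p, v), Add(-1, p, v)))
Mul(Function('B')(5, 5), -435) = Mul(Mul(2, Pow(Add(6, 5, 5), -1), Add(5, 5), Add(-1, 5, 5)), -435) = Mul(Mul(2, Pow(16, -1), 10, 9), -435) = Mul(Mul(2, Rational(1, 16), 10, 9), -435) = Mul(Rational(45, 4), -435) = Rational(-19575, 4)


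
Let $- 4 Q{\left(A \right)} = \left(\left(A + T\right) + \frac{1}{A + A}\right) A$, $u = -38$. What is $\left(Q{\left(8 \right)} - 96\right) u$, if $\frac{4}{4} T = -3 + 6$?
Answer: $\frac{17955}{4} \approx 4488.8$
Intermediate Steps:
$T = 3$ ($T = -3 + 6 = 3$)
$Q{\left(A \right)} = - \frac{A \left(3 + A + \frac{1}{2 A}\right)}{4}$ ($Q{\left(A \right)} = - \frac{\left(\left(A + 3\right) + \frac{1}{A + A}\right) A}{4} = - \frac{\left(\left(3 + A\right) + \frac{1}{2 A}\right) A}{4} = - \frac{\left(3 + A + \frac{1}{2 A}\right) A}{4} = - \frac{A \left(3 + A + \frac{1}{2 A}\right)}{4}$)
$\left(Q{\left(8 \right)} - 96\right) u = \left(\left(- \frac{1}{8} - 6 - \frac{8^{2}}{4}\right) - 96\right) \left(-38\right) = \left(\left(- \frac{1}{8} - 6 - 16\right) - 96\right) \left(-38\right) = \left(- \frac{177}{8} - 96\right) \left(-38\right) = \left(- \frac{945}{8}\right) \left(-38\right) = \frac{17955}{4}$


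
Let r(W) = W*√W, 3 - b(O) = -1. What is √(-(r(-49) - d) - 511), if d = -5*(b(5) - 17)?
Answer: √(-446 + 343*I) ≈ 7.6368 + 22.457*I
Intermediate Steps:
b(O) = 4 (b(O) = 3 - 1*(-1) = 3 + 1 = 4)
r(W) = W^(3/2)
d = 65 (d = -5*(4 - 17) = -5*(-13) = 65)
√(-(r(-49) - d) - 511) = √(-((-49)^(3/2) - 1*65) - 511) = √(-(-343*I - 65) - 511) = √(-(-65 - 343*I) - 511) = √((65 + 343*I) - 511) = √(-446 + 343*I)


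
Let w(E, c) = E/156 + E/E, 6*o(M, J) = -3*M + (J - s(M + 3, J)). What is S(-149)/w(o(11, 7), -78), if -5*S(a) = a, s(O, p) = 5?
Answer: 139464/4525 ≈ 30.821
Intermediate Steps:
S(a) = -a/5
o(M, J) = -⅚ - M/2 + J/6 (o(M, J) = (-3*M + (J - 1*5))/6 = (-3*M + (J - 5))/6 = (-3*M + (-5 + J))/6 = (-5 + J - 3*M)/6 = -⅚ - M/2 + J/6)
w(E, c) = 1 + E/156 (w(E, c) = E*(1/156) + 1 = E/156 + 1 = 1 + E/156)
S(-149)/w(o(11, 7), -78) = (-⅕*(-149))/(1 + (-⅚ - ½*11 + (⅙)*7)/156) = 149/(5*(1 + (-⅚ - 11/2 + 7/6)/156)) = 149/(5*(1 + (1/156)*(-31/6))) = 149/(5*(1 - 31/936)) = 149/(5*(905/936)) = (149/5)*(936/905) = 139464/4525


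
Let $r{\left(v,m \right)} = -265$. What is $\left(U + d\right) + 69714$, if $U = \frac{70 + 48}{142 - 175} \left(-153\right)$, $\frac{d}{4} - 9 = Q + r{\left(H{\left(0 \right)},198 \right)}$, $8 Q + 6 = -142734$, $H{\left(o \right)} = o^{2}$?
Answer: $- \frac{23462}{11} \approx -2132.9$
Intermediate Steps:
$Q = - \frac{35685}{2}$ ($Q = - \frac{3}{4} + \frac{1}{8} \left(-142734\right) = - \frac{3}{4} - \frac{71367}{4} = - \frac{35685}{2} \approx -17843.0$)
$d = -72394$ ($d = 36 + 4 \left(- \frac{35685}{2} - 265\right) = 36 + 4 \left(- \frac{36215}{2}\right) = 36 - 72430 = -72394$)
$U = \frac{6018}{11}$ ($U = \frac{118}{-33} \left(-153\right) = 118 \left(- \frac{1}{33}\right) \left(-153\right) = \left(- \frac{118}{33}\right) \left(-153\right) = \frac{6018}{11} \approx 547.09$)
$\left(U + d\right) + 69714 = \left(\frac{6018}{11} - 72394\right) + 69714 = - \frac{790316}{11} + 69714 = - \frac{23462}{11}$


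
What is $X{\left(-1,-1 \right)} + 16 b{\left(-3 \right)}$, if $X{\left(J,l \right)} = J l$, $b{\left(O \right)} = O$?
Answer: $-47$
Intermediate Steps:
$X{\left(-1,-1 \right)} + 16 b{\left(-3 \right)} = \left(-1\right) \left(-1\right) + 16 \left(-3\right) = 1 - 48 = -47$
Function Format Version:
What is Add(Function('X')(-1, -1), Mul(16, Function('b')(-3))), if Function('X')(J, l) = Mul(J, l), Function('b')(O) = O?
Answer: -47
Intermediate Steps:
Add(Function('X')(-1, -1), Mul(16, Function('b')(-3))) = Add(Mul(-1, -1), Mul(16, -3)) = Add(1, -48) = -47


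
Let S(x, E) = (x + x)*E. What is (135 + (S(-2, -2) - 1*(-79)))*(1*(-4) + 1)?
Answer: -666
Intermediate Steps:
S(x, E) = 2*E*x (S(x, E) = (2*x)*E = 2*E*x)
(135 + (S(-2, -2) - 1*(-79)))*(1*(-4) + 1) = (135 + (2*(-2)*(-2) - 1*(-79)))*(1*(-4) + 1) = (135 + (8 + 79))*(-4 + 1) = (135 + 87)*(-3) = 222*(-3) = -666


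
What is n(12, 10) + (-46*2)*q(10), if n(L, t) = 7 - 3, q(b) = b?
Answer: -916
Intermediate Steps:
n(L, t) = 4
n(12, 10) + (-46*2)*q(10) = 4 - 46*2*10 = 4 - 92*10 = 4 - 920 = -916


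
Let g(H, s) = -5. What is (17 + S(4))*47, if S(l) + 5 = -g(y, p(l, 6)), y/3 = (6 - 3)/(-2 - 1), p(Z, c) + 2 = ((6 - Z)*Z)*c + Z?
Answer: 799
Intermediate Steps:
p(Z, c) = -2 + Z + Z*c*(6 - Z) (p(Z, c) = -2 + (((6 - Z)*Z)*c + Z) = -2 + ((Z*(6 - Z))*c + Z) = -2 + (Z*c*(6 - Z) + Z) = -2 + (Z + Z*c*(6 - Z)) = -2 + Z + Z*c*(6 - Z))
y = -3 (y = 3*((6 - 3)/(-2 - 1)) = 3*(3/(-3)) = 3*(3*(-⅓)) = 3*(-1) = -3)
S(l) = 0 (S(l) = -5 - 1*(-5) = -5 + 5 = 0)
(17 + S(4))*47 = (17 + 0)*47 = 17*47 = 799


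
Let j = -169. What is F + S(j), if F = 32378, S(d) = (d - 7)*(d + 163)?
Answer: 33434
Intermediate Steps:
S(d) = (-7 + d)*(163 + d)
F + S(j) = 32378 + (-1141 + (-169)² + 156*(-169)) = 32378 + (-1141 + 28561 - 26364) = 32378 + 1056 = 33434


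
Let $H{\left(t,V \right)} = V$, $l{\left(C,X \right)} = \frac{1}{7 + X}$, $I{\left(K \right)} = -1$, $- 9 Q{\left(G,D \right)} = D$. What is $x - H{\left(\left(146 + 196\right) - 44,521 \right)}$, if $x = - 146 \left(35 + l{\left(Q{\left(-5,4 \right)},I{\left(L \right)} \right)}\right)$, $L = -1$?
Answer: $- \frac{16966}{3} \approx -5655.3$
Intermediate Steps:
$Q{\left(G,D \right)} = - \frac{D}{9}$
$x = - \frac{15403}{3}$ ($x = - 146 \left(35 + \frac{1}{7 - 1}\right) = - 146 \left(35 + \frac{1}{6}\right) = \left(-146\right) \frac{211}{6} = - \frac{15403}{3} \approx -5134.3$)
$x - H{\left(\left(146 + 196\right) - 44,521 \right)} = - \frac{15403}{3} - 521 = - \frac{16966}{3}$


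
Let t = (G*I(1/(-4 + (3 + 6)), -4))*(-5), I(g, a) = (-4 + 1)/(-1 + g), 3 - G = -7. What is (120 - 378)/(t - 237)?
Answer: 172/283 ≈ 0.60777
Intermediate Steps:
G = 10 (G = 3 - 1*(-7) = 3 + 7 = 10)
I(g, a) = -3/(-1 + g)
t = -375/2 (t = (10*(-3/(-1 + 1/(-4 + (3 + 6)))))*(-5) = (10*(-3/(-1 + 1/(-4 + 9))))*(-5) = (10*(-3/(-1 + 1/5)))*(-5) = (10*(-3/(-1 + ⅕)))*(-5) = (10*(-3/(-⅘)))*(-5) = (10*(-3*(-5/4)))*(-5) = (10*(15/4))*(-5) = (75/2)*(-5) = -375/2 ≈ -187.50)
(120 - 378)/(t - 237) = (120 - 378)/(-375/2 - 237) = -258/(-849/2) = -258*(-2/849) = 172/283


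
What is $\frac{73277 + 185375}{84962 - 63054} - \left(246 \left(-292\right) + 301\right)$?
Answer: $\frac{391839950}{5477} \approx 71543.0$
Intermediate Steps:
$\frac{73277 + 185375}{84962 - 63054} - \left(246 \left(-292\right) + 301\right) = \frac{258652}{21908} - \left(-71832 + 301\right) = 258652 \cdot \frac{1}{21908} - -71531 = \frac{64663}{5477} + 71531 = \frac{391839950}{5477}$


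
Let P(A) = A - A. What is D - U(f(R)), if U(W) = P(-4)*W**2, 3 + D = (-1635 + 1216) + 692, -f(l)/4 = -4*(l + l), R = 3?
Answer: 270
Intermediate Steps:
f(l) = 32*l (f(l) = -(-16)*(l + l) = -(-16)*2*l = -(-32)*l = 32*l)
D = 270 (D = -3 + ((-1635 + 1216) + 692) = -3 + (-419 + 692) = -3 + 273 = 270)
P(A) = 0
U(W) = 0 (U(W) = 0*W**2 = 0)
D - U(f(R)) = 270 - 1*0 = 270 + 0 = 270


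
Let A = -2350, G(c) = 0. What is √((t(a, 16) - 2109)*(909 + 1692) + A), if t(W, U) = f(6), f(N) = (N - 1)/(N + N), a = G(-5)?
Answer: 11*I*√181381/2 ≈ 2342.4*I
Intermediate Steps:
a = 0
f(N) = (-1 + N)/(2*N) (f(N) = (-1 + N)/((2*N)) = (-1 + N)*(1/(2*N)) = (-1 + N)/(2*N))
t(W, U) = 5/12 (t(W, U) = (½)*(-1 + 6)/6 = (½)*(⅙)*5 = 5/12)
√((t(a, 16) - 2109)*(909 + 1692) + A) = √((5/12 - 2109)*(909 + 1692) - 2350) = √(-25303/12*2601 - 2350) = √(-21937701/4 - 2350) = √(-21947101/4) = 11*I*√181381/2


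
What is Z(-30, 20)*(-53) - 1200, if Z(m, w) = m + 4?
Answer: 178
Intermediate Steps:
Z(m, w) = 4 + m
Z(-30, 20)*(-53) - 1200 = (4 - 30)*(-53) - 1200 = -26*(-53) - 1200 = 1378 - 1200 = 178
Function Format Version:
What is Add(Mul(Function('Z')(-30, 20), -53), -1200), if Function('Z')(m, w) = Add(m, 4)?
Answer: 178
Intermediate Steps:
Function('Z')(m, w) = Add(4, m)
Add(Mul(Function('Z')(-30, 20), -53), -1200) = Add(Mul(Add(4, -30), -53), -1200) = Add(Mul(-26, -53), -1200) = Add(1378, -1200) = 178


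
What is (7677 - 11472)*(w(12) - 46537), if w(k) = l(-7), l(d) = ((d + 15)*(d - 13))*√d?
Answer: 176607915 + 607200*I*√7 ≈ 1.7661e+8 + 1.6065e+6*I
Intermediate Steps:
l(d) = √d*(-13 + d)*(15 + d) (l(d) = ((15 + d)*(-13 + d))*√d = ((-13 + d)*(15 + d))*√d = √d*(-13 + d)*(15 + d))
w(k) = -160*I*√7 (w(k) = √(-7)*(-195 + (-7)² + 2*(-7)) = (I*√7)*(-195 + 49 - 14) = (I*√7)*(-160) = -160*I*√7)
(7677 - 11472)*(w(12) - 46537) = (7677 - 11472)*(-160*I*√7 - 46537) = -3795*(-46537 - 160*I*√7) = 176607915 + 607200*I*√7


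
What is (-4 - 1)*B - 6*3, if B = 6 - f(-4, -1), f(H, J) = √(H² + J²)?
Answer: -48 + 5*√17 ≈ -27.384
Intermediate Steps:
B = 6 - √17 (B = 6 - √((-4)² + (-1)²) = 6 - √(16 + 1) = 6 - √17 ≈ 1.8769)
(-4 - 1)*B - 6*3 = (-4 - 1)*(6 - √17) - 6*3 = -5*(6 - √17) - 18 = (-30 + 5*√17) - 18 = -48 + 5*√17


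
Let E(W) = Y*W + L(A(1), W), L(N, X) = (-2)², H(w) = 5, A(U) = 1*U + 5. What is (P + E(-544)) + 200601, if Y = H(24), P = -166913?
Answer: 30972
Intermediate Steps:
A(U) = 5 + U (A(U) = U + 5 = 5 + U)
Y = 5
L(N, X) = 4
E(W) = 4 + 5*W (E(W) = 5*W + 4 = 4 + 5*W)
(P + E(-544)) + 200601 = (-166913 + (4 + 5*(-544))) + 200601 = (-166913 + (4 - 2720)) + 200601 = (-166913 - 2716) + 200601 = -169629 + 200601 = 30972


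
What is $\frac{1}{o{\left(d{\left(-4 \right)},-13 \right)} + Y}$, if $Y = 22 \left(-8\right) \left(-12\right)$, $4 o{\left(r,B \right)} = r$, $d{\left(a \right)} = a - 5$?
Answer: $\frac{4}{8439} \approx 0.00047399$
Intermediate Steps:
$d{\left(a \right)} = -5 + a$
$o{\left(r,B \right)} = \frac{r}{4}$
$Y = 2112$ ($Y = \left(-176\right) \left(-12\right) = 2112$)
$\frac{1}{o{\left(d{\left(-4 \right)},-13 \right)} + Y} = \frac{1}{\frac{-5 - 4}{4} + 2112} = \frac{1}{\frac{1}{4} \left(-9\right) + 2112} = \frac{1}{- \frac{9}{4} + 2112} = \frac{1}{\frac{8439}{4}} = \frac{4}{8439}$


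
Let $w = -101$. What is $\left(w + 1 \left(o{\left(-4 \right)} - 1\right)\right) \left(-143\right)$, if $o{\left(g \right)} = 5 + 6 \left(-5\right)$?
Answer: $18161$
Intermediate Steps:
$o{\left(g \right)} = -25$ ($o{\left(g \right)} = 5 - 30 = -25$)
$\left(w + 1 \left(o{\left(-4 \right)} - 1\right)\right) \left(-143\right) = \left(-101 + 1 \left(-25 - 1\right)\right) \left(-143\right) = \left(-101 + 1 \left(-26\right)\right) \left(-143\right) = \left(-101 - 26\right) \left(-143\right) = \left(-127\right) \left(-143\right) = 18161$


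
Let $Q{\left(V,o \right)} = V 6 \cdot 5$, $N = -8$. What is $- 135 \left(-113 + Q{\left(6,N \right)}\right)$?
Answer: $-9045$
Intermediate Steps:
$Q{\left(V,o \right)} = 30 V$ ($Q{\left(V,o \right)} = 6 V 5 = 30 V$)
$- 135 \left(-113 + Q{\left(6,N \right)}\right) = - 135 \left(-113 + 30 \cdot 6\right) = - 135 \left(-113 + 180\right) = \left(-135\right) 67 = -9045$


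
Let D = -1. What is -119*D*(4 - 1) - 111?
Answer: 246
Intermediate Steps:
-119*D*(4 - 1) - 111 = -(-119)*(4 - 1) - 111 = -(-119)*3 - 111 = -119*(-3) - 111 = 357 - 111 = 246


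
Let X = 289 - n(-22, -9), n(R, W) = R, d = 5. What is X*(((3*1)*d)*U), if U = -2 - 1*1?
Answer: -13995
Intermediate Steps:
U = -3 (U = -2 - 1 = -3)
X = 311 (X = 289 - 1*(-22) = 289 + 22 = 311)
X*(((3*1)*d)*U) = 311*(((3*1)*5)*(-3)) = 311*((3*5)*(-3)) = 311*(15*(-3)) = 311*(-45) = -13995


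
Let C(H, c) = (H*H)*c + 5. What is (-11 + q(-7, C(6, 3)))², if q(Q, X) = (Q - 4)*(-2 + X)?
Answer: 1517824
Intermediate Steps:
C(H, c) = 5 + c*H² (C(H, c) = H²*c + 5 = c*H² + 5 = 5 + c*H²)
q(Q, X) = (-4 + Q)*(-2 + X)
(-11 + q(-7, C(6, 3)))² = (-11 + (8 - 4*(5 + 3*6²) - 2*(-7) - 7*(5 + 3*6²)))² = (-11 + (8 - 4*(5 + 3*36) + 14 - 7*(5 + 3*36)))² = (-11 + (8 - 4*(5 + 108) + 14 - 7*(5 + 108)))² = (-11 + (8 - 4*113 + 14 - 7*113))² = (-11 + (8 - 452 + 14 - 791))² = (-11 - 1221)² = (-1232)² = 1517824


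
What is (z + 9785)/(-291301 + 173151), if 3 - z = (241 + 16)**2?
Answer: 56261/118150 ≈ 0.47618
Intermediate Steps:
z = -66046 (z = 3 - (241 + 16)**2 = 3 - 1*257**2 = 3 - 1*66049 = 3 - 66049 = -66046)
(z + 9785)/(-291301 + 173151) = (-66046 + 9785)/(-291301 + 173151) = -56261/(-118150) = -56261*(-1/118150) = 56261/118150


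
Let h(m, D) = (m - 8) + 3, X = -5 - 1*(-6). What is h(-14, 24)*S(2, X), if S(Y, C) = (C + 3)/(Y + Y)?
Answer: -19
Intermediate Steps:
X = 1 (X = -5 + 6 = 1)
S(Y, C) = (3 + C)/(2*Y) (S(Y, C) = (3 + C)/((2*Y)) = (3 + C)*(1/(2*Y)) = (3 + C)/(2*Y))
h(m, D) = -5 + m (h(m, D) = (-8 + m) + 3 = -5 + m)
h(-14, 24)*S(2, X) = (-5 - 14)*((½)*(3 + 1)/2) = -19*4/(2*2) = -19*1 = -19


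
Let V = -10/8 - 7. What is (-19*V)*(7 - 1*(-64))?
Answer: 44517/4 ≈ 11129.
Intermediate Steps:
V = -33/4 (V = -10/8 - 7 = -2*5/8 - 7 = -5/4 - 7 = -33/4 ≈ -8.2500)
(-19*V)*(7 - 1*(-64)) = (-19*(-33/4))*(7 - 1*(-64)) = 627*(7 + 64)/4 = (627/4)*71 = 44517/4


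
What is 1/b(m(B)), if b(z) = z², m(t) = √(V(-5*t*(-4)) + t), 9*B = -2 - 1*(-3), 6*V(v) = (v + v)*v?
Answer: 243/427 ≈ 0.56909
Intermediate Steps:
V(v) = v²/3 (V(v) = ((v + v)*v)/6 = ((2*v)*v)/6 = (2*v²)/6 = v²/3)
B = ⅑ (B = (-2 - 1*(-3))/9 = (-2 + 3)/9 = (⅑)*1 = ⅑ ≈ 0.11111)
m(t) = √(t + 400*t²/3) (m(t) = √((-5*t*(-4))²/3 + t) = √((20*t)²/3 + t) = √((400*t²)/3 + t) = √(400*t²/3 + t) = √(t + 400*t²/3))
1/b(m(B)) = 1/((√3*√((3 + 400*(⅑))/9)/3)²) = 1/((√3*√((3 + 400/9)/9)/3)²) = 1/((√3*√((⅑)*(427/9))/3)²) = 1/((√3*√(427/81)/3)²) = 1/((√3*(√427/9)/3)²) = 1/((√1281/27)²) = 1/(427/243) = 243/427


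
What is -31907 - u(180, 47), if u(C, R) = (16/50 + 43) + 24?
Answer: -799358/25 ≈ -31974.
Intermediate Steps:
u(C, R) = 1683/25 (u(C, R) = (16*(1/50) + 43) + 24 = (8/25 + 43) + 24 = 1083/25 + 24 = 1683/25)
-31907 - u(180, 47) = -31907 - 1*1683/25 = -31907 - 1683/25 = -799358/25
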